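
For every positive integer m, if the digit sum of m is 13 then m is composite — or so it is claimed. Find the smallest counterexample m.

We need the least positive integer m for which the digit sum of m is 13 but m is prime.
m = 49: digit sum 13; 49 is composite.
m = 58: digit sum 13; 58 is composite.
m = 67: digit sum 13; 67 is prime, not composite.

m = 67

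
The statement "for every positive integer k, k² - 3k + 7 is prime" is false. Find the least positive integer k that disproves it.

For k = 1, 2, 3, 4, 5 the conclusion holds.
k = 6: k² - 3k + 7 = 25 = 5 × 5, composite.

k = 6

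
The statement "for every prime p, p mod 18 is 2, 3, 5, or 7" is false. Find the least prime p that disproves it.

We need the least prime p for which the claim fails.
p = 2: 2 mod 18 = 2.
p = 3: 3 mod 18 = 3.
p = 5: 5 mod 18 = 5.
p = 7: 7 mod 18 = 7.
p = 11: 11 mod 18 = 11 — not in {2, 3, 5, 7}.
Hence p = 11 is a counterexample.

p = 11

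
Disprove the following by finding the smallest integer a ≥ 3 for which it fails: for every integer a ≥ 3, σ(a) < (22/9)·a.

We need the least integer a ≥ 3 for which the claim fails.
For a = 3, 4, 5, 6, …, 21, 22, 23 the conclusion holds.
a = 24: σ(24) = 60; 60 ≥ 176/3.

a = 24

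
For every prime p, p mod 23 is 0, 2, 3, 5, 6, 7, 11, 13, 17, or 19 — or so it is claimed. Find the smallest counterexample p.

p = 31

For p = 2, 3, 5, 7, 11, 13, 17, 19, 23, 29 the conclusion holds.
p = 31: 31 mod 23 = 8 — not in {0, 2, 3, 5, 6, 7, 11, 13, 17, 19}.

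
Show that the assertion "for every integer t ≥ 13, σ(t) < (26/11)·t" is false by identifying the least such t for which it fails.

We need the least integer t ≥ 13 for which the claim fails.
For t = 13, 14, 15, 16, …, 21, 22, 23 the conclusion holds.
t = 24: σ(24) = 60; 60 ≥ 624/11.
Thus t = 24 disproves the claim, and no smaller t works.

t = 24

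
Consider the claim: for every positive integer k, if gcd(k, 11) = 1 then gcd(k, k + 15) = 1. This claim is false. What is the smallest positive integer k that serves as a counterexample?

k = 3

For k = 1, 2 the conclusion holds.
k = 3: gcd(3, 18) = 3.
Hence k = 3 is a counterexample.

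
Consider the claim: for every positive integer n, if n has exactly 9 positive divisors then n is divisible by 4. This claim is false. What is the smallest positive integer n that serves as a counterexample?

n = 225

Check each positive integer n in order until n has exactly 9 positive divisors but n is not divisible by 4.
For n = 36, 100, 196 the conclusion holds.
n = 225: τ(225) = 9; 225 mod 4 = 1.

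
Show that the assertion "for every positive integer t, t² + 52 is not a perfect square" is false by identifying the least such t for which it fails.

For t = 1, 2, 3, 4, …, 9, 10, 11 the conclusion holds.
t = 12: 12² + 52 = 196 = 14², a perfect square.
So t = 12 is the smallest counterexample.

t = 12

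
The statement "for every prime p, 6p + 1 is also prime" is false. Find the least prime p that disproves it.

p = 19

We need the least prime p for which 6p + 1 is not prime.
For p = 2, 3, 5, 7, 11, 13, 17 the conclusion holds.
p = 19: 6p + 1 = 115 = 5 × 23, not prime.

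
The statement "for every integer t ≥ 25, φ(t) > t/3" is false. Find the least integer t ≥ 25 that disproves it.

A counterexample is any integer t ≥ 25 such that the claim fails; we check each in order.
t = 25: φ(25) = 20 and 25/3 = 25/3, so φ(25) > 25/3.
t = 26: φ(26) = 12 and 26/3 = 26/3, so φ(26) > 26/3.
t = 27: φ(27) = 18 and 27/3 = 9, so φ(27) > 27/3.
t = 28: φ(28) = 12 and 28/3 = 28/3, so φ(28) > 28/3.
t = 29: φ(29) = 28 and 29/3 = 29/3, so φ(29) > 29/3.
t = 30: φ(30) = 8 and 30/3 = 10, so φ(30) ≤ 30/3.
So t = 30 is the smallest counterexample.

t = 30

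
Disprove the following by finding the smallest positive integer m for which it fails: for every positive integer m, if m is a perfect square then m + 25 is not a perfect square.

A counterexample is any positive integer m such that m is a perfect square but m + 25 is a perfect square; we check each in order.
The first 11 eligible values, up to m = 121, all satisfy the conclusion.
m = 144: 144 = 12² and 144 + 25 = 169 = 13².

m = 144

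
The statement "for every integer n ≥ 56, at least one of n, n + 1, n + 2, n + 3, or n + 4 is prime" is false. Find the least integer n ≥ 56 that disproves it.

n = 62

Check each integer n ≥ 56 in order until n, n + 1, n + 2, n + 3, n + 4 are all composite.
n = 56: 59 is prime.
n = 57: 59 is prime.
n = 58: 59 is prime.
n = 59: 59 is prime.
n = 60: 61 is prime.
n = 61: 61 is prime.
n = 62: 62 = 2 × 31; 63 = 3 × 21; 64 = 2 × 32; 65 = 5 × 13; 66 = 2 × 33 — all composite.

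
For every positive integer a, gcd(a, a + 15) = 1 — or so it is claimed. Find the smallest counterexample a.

a = 3

A counterexample is any positive integer a such that gcd(a, a + 15) > 1; we check each in order.
a = 1: gcd(1, 16) = 1.
a = 2: gcd(2, 17) = 1.
a = 3: gcd(3, 18) = 3.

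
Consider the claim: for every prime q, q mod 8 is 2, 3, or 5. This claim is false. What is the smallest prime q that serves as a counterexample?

Check each prime q in order until the claim fails.
q = 2: 2 mod 8 = 2.
q = 3: 3 mod 8 = 3.
q = 5: 5 mod 8 = 5.
q = 7: 7 mod 8 = 7 — not in {2, 3, 5}.

q = 7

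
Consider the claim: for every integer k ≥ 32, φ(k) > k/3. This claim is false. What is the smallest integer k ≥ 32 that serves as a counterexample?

k = 36

For k = 32, 33, 34, 35 the conclusion holds.
k = 36: φ(36) = 12 and 36/3 = 12, so φ(36) ≤ 36/3.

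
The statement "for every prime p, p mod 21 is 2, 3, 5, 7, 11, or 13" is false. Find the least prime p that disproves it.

We need the least prime p for which the claim fails.
p = 2: 2 mod 21 = 2.
p = 3: 3 mod 21 = 3.
p = 5: 5 mod 21 = 5.
p = 7: 7 mod 21 = 7.
p = 11: 11 mod 21 = 11.
p = 13: 13 mod 21 = 13.
p = 17: 17 mod 21 = 17 — not in {2, 3, 5, 7, 11, 13}.
Hence p = 17 is a counterexample.

p = 17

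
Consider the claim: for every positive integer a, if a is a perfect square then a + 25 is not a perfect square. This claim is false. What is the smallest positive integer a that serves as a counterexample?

a = 144

A counterexample is any positive integer a such that a is a perfect square but a + 25 is a perfect square; we check each in order.
For a = 1, 4, 9, 16, …, 81, 100, 121 the conclusion holds.
a = 144: 144 = 12² and 144 + 25 = 169 = 13².
So a = 144 is the smallest counterexample.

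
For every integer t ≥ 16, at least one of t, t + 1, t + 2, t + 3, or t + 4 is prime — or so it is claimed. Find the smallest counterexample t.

Check each integer t ≥ 16 in order until t, t + 1, t + 2, t + 3, t + 4 are all composite.
For t = 16, 17, 18, 19, 20, 21, 22, 23 the conclusion holds.
t = 24: 24 = 2 × 12; 25 = 5 × 5; 26 = 2 × 13; 27 = 3 × 9; 28 = 2 × 14 — all composite.

t = 24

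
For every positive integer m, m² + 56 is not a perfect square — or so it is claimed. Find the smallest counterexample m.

m = 5

We need the least positive integer m for which m² + 56 is a perfect square.
For m = 1, 2, 3, 4 the conclusion holds.
m = 5: 5² + 56 = 81 = 9², a perfect square.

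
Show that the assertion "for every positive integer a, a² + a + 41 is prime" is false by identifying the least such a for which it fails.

We need the least positive integer a for which a² + a + 41 is not prime.
For a = 1, 2, 3, 4, …, 37, 38, 39 the conclusion holds.
a = 40: a² + a + 41 = 1681 = 41 × 41, composite.

a = 40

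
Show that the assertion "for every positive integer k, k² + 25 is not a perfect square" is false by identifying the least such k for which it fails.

k = 12

The first 11 eligible values, up to k = 11, all satisfy the conclusion.
k = 12: 12² + 25 = 169 = 13², a perfect square.
So k = 12 is the smallest counterexample.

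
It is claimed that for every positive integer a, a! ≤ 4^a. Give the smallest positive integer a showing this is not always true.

A counterexample is any positive integer a such that a! > 4^a; we check each in order.
For a = 1, 2, 3, 4, 5, 6, 7, 8 the conclusion holds.
a = 9: a! = 362880 and 4^a = 262144, so 362880 > 262144.
So a = 9 is the smallest counterexample.

a = 9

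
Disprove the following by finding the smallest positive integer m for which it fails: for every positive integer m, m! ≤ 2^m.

m = 4

For m = 1, 2, 3 the conclusion holds.
m = 4: m! = 24 and 2^m = 16, so 24 > 16.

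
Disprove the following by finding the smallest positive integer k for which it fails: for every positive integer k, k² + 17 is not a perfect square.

k = 8

A counterexample is any positive integer k such that k² + 17 is a perfect square; we check each in order.
For k = 1, 2, 3, 4, 5, 6, 7 the conclusion holds.
k = 8: 8² + 17 = 81 = 9², a perfect square.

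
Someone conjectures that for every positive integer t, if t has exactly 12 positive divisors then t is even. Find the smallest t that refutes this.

t = 315

A counterexample is any positive integer t such that t has exactly 12 positive divisors but t is odd; we check each in order.
For t = 60, 72, 84, 90, …, 294, 306, 308 the conclusion holds.
t = 315: divisors of 315: 12 divisors; 315 is odd.
Thus t = 315 disproves the claim, and no smaller t works.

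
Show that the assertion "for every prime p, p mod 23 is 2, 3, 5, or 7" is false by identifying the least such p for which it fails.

Check each prime p in order until the claim fails.
p = 2: 2 mod 23 = 2.
p = 3: 3 mod 23 = 3.
p = 5: 5 mod 23 = 5.
p = 7: 7 mod 23 = 7.
p = 11: 11 mod 23 = 11 — not in {2, 3, 5, 7}.
So p = 11 is the smallest counterexample.

p = 11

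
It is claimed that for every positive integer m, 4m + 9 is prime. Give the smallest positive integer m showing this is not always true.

m = 3

For m = 1, 2 the conclusion holds.
m = 3: 4m + 9 = 21 = 3 × 7, composite.
Hence m = 3 is a counterexample.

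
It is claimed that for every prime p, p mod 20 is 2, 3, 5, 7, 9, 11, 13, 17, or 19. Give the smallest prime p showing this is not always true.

p = 41

A counterexample is any prime p such that the claim fails; we check each in order.
For p = 2, 3, 5, 7, …, 29, 31, 37 the conclusion holds.
p = 41: 41 mod 20 = 1 — not in {2, 3, 5, 7, 9, 11, 13, 17, 19}.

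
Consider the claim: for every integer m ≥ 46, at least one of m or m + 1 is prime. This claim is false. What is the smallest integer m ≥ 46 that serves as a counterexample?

For m = 46, 47 the conclusion holds.
m = 48: 48 = 2 × 24; 49 = 7 × 7 — both composite.
So m = 48 is the smallest counterexample.

m = 48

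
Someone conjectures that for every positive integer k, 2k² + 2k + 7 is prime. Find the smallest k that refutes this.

Check each positive integer k in order until 2k² + 2k + 7 is not prime.
For k = 1, 2, 3, 4, 5 the conclusion holds.
k = 6: 2k² + 2k + 7 = 91 = 7 × 13, composite.
Hence k = 6 is a counterexample.

k = 6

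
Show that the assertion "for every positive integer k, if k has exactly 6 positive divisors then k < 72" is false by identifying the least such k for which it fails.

k = 75

A counterexample is any positive integer k such that k has exactly 6 positive divisors but the claim fails; we check each in order.
The first 11 eligible values, up to k = 68, all satisfy the conclusion.
k = 75: τ(75) = 6; 75 ≥ 72.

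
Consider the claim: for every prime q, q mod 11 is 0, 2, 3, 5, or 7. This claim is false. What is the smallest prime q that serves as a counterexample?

We need the least prime q for which the claim fails.
The first 6 eligible values, up to q = 13, all satisfy the conclusion.
q = 17: 17 mod 11 = 6 — not in {0, 2, 3, 5, 7}.

q = 17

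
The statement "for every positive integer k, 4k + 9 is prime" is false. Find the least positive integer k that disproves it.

We need the least positive integer k for which 4k + 9 is not prime.
For k = 1, 2 the conclusion holds.
k = 3: 4k + 9 = 21 = 3 × 7, composite.
Thus k = 3 disproves the claim, and no smaller k works.

k = 3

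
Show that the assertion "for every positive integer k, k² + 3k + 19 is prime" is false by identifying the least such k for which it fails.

Check each positive integer k in order until k² + 3k + 19 is not prime.
For k = 1, 2, 3, 4, …, 12, 13, 14 the conclusion holds.
k = 15: k² + 3k + 19 = 289 = 17 × 17, composite.
Thus k = 15 disproves the claim, and no smaller k works.

k = 15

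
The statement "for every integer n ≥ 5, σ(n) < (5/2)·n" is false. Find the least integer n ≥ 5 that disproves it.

We need the least integer n ≥ 5 for which the claim fails.
For n = 5, 6, 7, 8, …, 21, 22, 23 the conclusion holds.
n = 24: σ(24) = 60; 60 ≥ 60.
Hence n = 24 is a counterexample.

n = 24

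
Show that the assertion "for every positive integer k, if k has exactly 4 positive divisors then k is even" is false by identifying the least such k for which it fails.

A counterexample is any positive integer k such that k has exactly 4 positive divisors but k is odd; we check each in order.
The first 4 eligible values, up to k = 14, all satisfy the conclusion.
k = 15: divisors of 15: 1, 3, 5, 15; 15 is odd.

k = 15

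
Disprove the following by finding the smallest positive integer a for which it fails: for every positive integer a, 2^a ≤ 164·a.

a = 11

For a = 1, 2, 3, 4, 5, 6, 7, 8, 9, 10 the conclusion holds.
a = 11: 2^a = 2048 and 164·a = 1804, so 2048 > 1804.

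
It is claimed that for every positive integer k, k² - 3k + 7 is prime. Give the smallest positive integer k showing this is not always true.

k = 6

A counterexample is any positive integer k such that k² - 3k + 7 is not prime; we check each in order.
The first 5 eligible values, up to k = 5, all satisfy the conclusion.
k = 6: k² - 3k + 7 = 25 = 5 × 5, composite.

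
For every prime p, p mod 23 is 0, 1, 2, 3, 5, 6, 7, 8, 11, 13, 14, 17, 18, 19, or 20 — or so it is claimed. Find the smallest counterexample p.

p = 61

Check each prime p in order until the claim fails.
For p = 2, 3, 5, 7, …, 47, 53, 59 the conclusion holds.
p = 61: 61 mod 23 = 15 — not in {0, 1, 2, 3, 5, 6, 7, 8, 11, 13, 14, 17, 18, 19, 20}.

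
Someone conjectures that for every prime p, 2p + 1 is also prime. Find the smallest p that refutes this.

A counterexample is any prime p such that 2p + 1 is not prime; we check each in order.
For p = 2, 3, 5 the conclusion holds.
p = 7: 2p + 1 = 15 = 3 × 5, not prime.

p = 7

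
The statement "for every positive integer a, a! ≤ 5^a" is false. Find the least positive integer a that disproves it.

For a = 1, 2, 3, 4, …, 9, 10, 11 the conclusion holds.
a = 12: a! = 479001600 and 5^a = 244140625, so 479001600 > 244140625.
Hence a = 12 is a counterexample.

a = 12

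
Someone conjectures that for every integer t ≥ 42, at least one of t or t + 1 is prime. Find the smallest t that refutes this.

t = 44

We need the least integer t ≥ 42 for which t, t + 1 are both composite.
t = 42: 43 is prime.
t = 43: 43 is prime.
t = 44: 44 = 2 × 22; 45 = 3 × 15 — both composite.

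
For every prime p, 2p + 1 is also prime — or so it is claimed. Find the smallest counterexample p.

p = 7

A counterexample is any prime p such that 2p + 1 is not prime; we check each in order.
For p = 2, 3, 5 the conclusion holds.
p = 7: 2p + 1 = 15 = 3 × 5, not prime.
So p = 7 is the smallest counterexample.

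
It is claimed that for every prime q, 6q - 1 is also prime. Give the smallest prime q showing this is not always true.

q = 11

A counterexample is any prime q such that 6q - 1 is not prime; we check each in order.
The first 4 eligible values, up to q = 7, all satisfy the conclusion.
q = 11: 6q - 1 = 65 = 5 × 13, not prime.
Thus q = 11 disproves the claim, and no smaller q works.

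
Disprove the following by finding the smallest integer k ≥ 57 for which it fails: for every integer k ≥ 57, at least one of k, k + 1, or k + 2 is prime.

k = 62

We need the least integer k ≥ 57 for which k, k + 1, k + 2 are all composite.
The first 5 eligible values, up to k = 61, all satisfy the conclusion.
k = 62: 62 = 2 × 31; 63 = 3 × 21; 64 = 2 × 32 — all composite.
So k = 62 is the smallest counterexample.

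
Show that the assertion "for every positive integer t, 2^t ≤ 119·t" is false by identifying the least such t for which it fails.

t = 11

We need the least positive integer t for which 2^t > 119·t.
For t = 1, 2, 3, 4, 5, 6, 7, 8, 9, 10 the conclusion holds.
t = 11: 2^t = 2048 and 119·t = 1309, so 2048 > 1309.
Thus t = 11 disproves the claim, and no smaller t works.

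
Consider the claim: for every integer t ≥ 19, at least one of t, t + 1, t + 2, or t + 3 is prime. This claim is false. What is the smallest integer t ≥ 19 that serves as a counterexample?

The first 5 eligible values, up to t = 23, all satisfy the conclusion.
t = 24: 24 = 2 × 12; 25 = 5 × 5; 26 = 2 × 13; 27 = 3 × 9 — all composite.
Hence t = 24 is a counterexample.

t = 24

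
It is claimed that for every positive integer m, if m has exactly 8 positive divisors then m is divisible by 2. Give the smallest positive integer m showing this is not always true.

For m = 24, 30, 40, 42, …, 88, 102, 104 the conclusion holds.
m = 105: τ(105) = 8; 105 mod 2 = 1.

m = 105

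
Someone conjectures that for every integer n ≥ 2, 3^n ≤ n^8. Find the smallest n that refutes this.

n = 23

For n = 2, 3, 4, 5, …, 20, 21, 22 the conclusion holds.
n = 23: 3^n = 94143178827 and n^8 = 78310985281, so 94143178827 > 78310985281.
Thus n = 23 disproves the claim, and no smaller n works.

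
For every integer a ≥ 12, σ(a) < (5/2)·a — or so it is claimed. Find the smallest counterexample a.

a = 24

Check each integer a ≥ 12 in order until the claim fails.
For a = 12, 13, 14, 15, …, 21, 22, 23 the conclusion holds.
a = 24: σ(24) = 60; 60 ≥ 60.
So a = 24 is the smallest counterexample.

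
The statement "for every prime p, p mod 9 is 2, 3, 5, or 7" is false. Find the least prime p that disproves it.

p = 13

We need the least prime p for which the claim fails.
p = 2: 2 mod 9 = 2.
p = 3: 3 mod 9 = 3.
p = 5: 5 mod 9 = 5.
p = 7: 7 mod 9 = 7.
p = 11: 11 mod 9 = 2.
p = 13: 13 mod 9 = 4 — not in {2, 3, 5, 7}.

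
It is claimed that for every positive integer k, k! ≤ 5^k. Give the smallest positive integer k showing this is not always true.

We need the least positive integer k for which k! > 5^k.
The first 11 eligible values, up to k = 11, all satisfy the conclusion.
k = 12: k! = 479001600 and 5^k = 244140625, so 479001600 > 244140625.

k = 12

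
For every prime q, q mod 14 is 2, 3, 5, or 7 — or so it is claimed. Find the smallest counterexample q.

q = 11

Check each prime q in order until the claim fails.
The first 4 eligible values, up to q = 7, all satisfy the conclusion.
q = 11: 11 mod 14 = 11 — not in {2, 3, 5, 7}.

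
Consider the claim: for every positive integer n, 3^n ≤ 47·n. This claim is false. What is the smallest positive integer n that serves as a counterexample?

A counterexample is any positive integer n such that 3^n > 47·n; we check each in order.
The first 4 eligible values, up to n = 4, all satisfy the conclusion.
n = 5: 3^n = 243 and 47·n = 235, so 243 > 235.

n = 5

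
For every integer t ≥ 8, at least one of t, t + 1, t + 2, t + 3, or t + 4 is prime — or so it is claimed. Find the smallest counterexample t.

The first 16 eligible values, up to t = 23, all satisfy the conclusion.
t = 24: 24 = 2 × 12; 25 = 5 × 5; 26 = 2 × 13; 27 = 3 × 9; 28 = 2 × 14 — all composite.
Hence t = 24 is a counterexample.

t = 24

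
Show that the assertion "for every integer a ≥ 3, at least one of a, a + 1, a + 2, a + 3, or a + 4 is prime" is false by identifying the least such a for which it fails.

a = 24

For a = 3, 4, 5, 6, …, 21, 22, 23 the conclusion holds.
a = 24: 24 = 2 × 12; 25 = 5 × 5; 26 = 2 × 13; 27 = 3 × 9; 28 = 2 × 14 — all composite.
So a = 24 is the smallest counterexample.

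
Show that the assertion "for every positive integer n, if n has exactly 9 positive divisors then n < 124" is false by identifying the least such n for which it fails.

n = 196

Check each positive integer n in order until n has exactly 9 positive divisors but the claim fails.
n = 36: τ(36) = 9; 36 < 124.
n = 100: τ(100) = 9; 100 < 124.
n = 196: τ(196) = 9; 196 ≥ 124.
Thus n = 196 disproves the claim, and no smaller n works.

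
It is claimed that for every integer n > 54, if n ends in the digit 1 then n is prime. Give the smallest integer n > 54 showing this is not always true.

n = 81

Check each integer n > 54 in order until n ends in the digit 1 but n is not prime.
n = 61: 61 ends in 1 and is prime.
n = 71: 71 ends in 1 and is prime.
n = 81: 81 ends in 1; 81 = 3 × 27, composite.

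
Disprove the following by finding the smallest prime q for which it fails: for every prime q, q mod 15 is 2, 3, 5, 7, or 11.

A counterexample is any prime q such that the claim fails; we check each in order.
q = 2: 2 mod 15 = 2.
q = 3: 3 mod 15 = 3.
q = 5: 5 mod 15 = 5.
q = 7: 7 mod 15 = 7.
q = 11: 11 mod 15 = 11.
q = 13: 13 mod 15 = 13 — not in {2, 3, 5, 7, 11}.

q = 13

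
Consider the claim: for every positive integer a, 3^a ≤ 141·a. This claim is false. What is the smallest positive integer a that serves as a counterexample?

a = 7

A counterexample is any positive integer a such that 3^a > 141·a; we check each in order.
a = 1: 3^a = 3 and 141·a = 141, so 3 ≤ 141.
a = 2: 3^a = 9 and 141·a = 282, so 9 ≤ 282.
a = 3: 3^a = 27 and 141·a = 423, so 27 ≤ 423.
a = 4: 3^a = 81 and 141·a = 564, so 81 ≤ 564.
a = 5: 3^a = 243 and 141·a = 705, so 243 ≤ 705.
a = 6: 3^a = 729 and 141·a = 846, so 729 ≤ 846.
a = 7: 3^a = 2187 and 141·a = 987, so 2187 > 987.
Hence a = 7 is a counterexample.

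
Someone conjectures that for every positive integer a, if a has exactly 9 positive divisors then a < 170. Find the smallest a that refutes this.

Check each positive integer a in order until a has exactly 9 positive divisors but the claim fails.
For a = 36, 100 the conclusion holds.
a = 196: τ(196) = 9; 196 ≥ 170.
Hence a = 196 is a counterexample.

a = 196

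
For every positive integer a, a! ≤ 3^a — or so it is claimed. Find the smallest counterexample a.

a = 7

We need the least positive integer a for which a! > 3^a.
The first 6 eligible values, up to a = 6, all satisfy the conclusion.
a = 7: a! = 5040 and 3^a = 2187, so 5040 > 2187.
Thus a = 7 disproves the claim, and no smaller a works.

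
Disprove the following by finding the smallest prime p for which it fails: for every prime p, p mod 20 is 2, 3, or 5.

p = 7

p = 2: 2 mod 20 = 2.
p = 3: 3 mod 20 = 3.
p = 5: 5 mod 20 = 5.
p = 7: 7 mod 20 = 7 — not in {2, 3, 5}.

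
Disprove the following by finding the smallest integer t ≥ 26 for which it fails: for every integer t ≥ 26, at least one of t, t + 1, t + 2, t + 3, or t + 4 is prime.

For t = 26, 27, 28, 29, 30, 31 the conclusion holds.
t = 32: 32 = 2 × 16; 33 = 3 × 11; 34 = 2 × 17; 35 = 5 × 7; 36 = 2 × 18 — all composite.

t = 32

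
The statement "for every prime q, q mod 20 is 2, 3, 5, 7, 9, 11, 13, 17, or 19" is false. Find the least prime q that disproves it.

q = 41

The first 12 eligible values, up to q = 37, all satisfy the conclusion.
q = 41: 41 mod 20 = 1 — not in {2, 3, 5, 7, 9, 11, 13, 17, 19}.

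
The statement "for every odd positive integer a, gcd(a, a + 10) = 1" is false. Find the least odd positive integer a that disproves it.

a = 5

Check each odd positive integer a in order until gcd(a, a + 10) > 1.
For a = 1, 3 the conclusion holds.
a = 5: gcd(5, 15) = 5.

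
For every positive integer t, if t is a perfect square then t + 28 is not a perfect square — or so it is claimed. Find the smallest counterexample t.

t = 36

Check each positive integer t in order until t is a perfect square but t + 28 is a perfect square.
The first 5 eligible values, up to t = 25, all satisfy the conclusion.
t = 36: 36 = 6² and 36 + 28 = 64 = 8².
Thus t = 36 disproves the claim, and no smaller t works.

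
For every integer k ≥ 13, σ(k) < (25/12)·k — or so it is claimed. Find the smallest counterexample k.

We need the least integer k ≥ 13 for which the claim fails.
The first 5 eligible values, up to k = 17, all satisfy the conclusion.
k = 18: σ(18) = 39; 39 ≥ 75/2.
Hence k = 18 is a counterexample.

k = 18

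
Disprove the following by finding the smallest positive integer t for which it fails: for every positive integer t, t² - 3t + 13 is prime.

We need the least positive integer t for which t² - 3t + 13 is not prime.
The first 11 eligible values, up to t = 11, all satisfy the conclusion.
t = 12: t² - 3t + 13 = 121 = 11 × 11, composite.
So t = 12 is the smallest counterexample.

t = 12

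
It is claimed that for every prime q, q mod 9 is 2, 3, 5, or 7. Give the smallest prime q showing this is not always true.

q = 13

Check each prime q in order until the claim fails.
For q = 2, 3, 5, 7, 11 the conclusion holds.
q = 13: 13 mod 9 = 4 — not in {2, 3, 5, 7}.
Hence q = 13 is a counterexample.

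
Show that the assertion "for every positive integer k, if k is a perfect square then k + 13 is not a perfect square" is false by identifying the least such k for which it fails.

k = 36

We need the least positive integer k for which k is a perfect square but k + 13 is a perfect square.
For k = 1, 4, 9, 16, 25 the conclusion holds.
k = 36: 36 = 6² and 36 + 13 = 49 = 7².
Thus k = 36 disproves the claim, and no smaller k works.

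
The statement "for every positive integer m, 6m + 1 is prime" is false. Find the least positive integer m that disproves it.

A counterexample is any positive integer m such that 6m + 1 is not prime; we check each in order.
For m = 1, 2, 3 the conclusion holds.
m = 4: 6m + 1 = 25 = 5 × 5, composite.
Thus m = 4 disproves the claim, and no smaller m works.

m = 4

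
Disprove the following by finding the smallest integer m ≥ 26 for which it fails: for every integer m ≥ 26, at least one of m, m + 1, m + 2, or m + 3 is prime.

m = 32

The first 6 eligible values, up to m = 31, all satisfy the conclusion.
m = 32: 32 = 2 × 16; 33 = 3 × 11; 34 = 2 × 17; 35 = 5 × 7 — all composite.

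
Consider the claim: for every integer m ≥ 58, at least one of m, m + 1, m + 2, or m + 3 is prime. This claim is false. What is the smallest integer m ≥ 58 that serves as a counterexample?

We need the least integer m ≥ 58 for which m, m + 1, m + 2, m + 3 are all composite.
For m = 58, 59, 60, 61 the conclusion holds.
m = 62: 62 = 2 × 31; 63 = 3 × 21; 64 = 2 × 32; 65 = 5 × 13 — all composite.

m = 62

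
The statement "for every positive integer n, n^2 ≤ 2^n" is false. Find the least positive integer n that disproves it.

n = 3

Check each positive integer n in order until n^2 > 2^n.
n = 1: n^2 = 1 and 2^n = 2, so 1 ≤ 2.
n = 2: n^2 = 4 and 2^n = 4, so 4 ≤ 4.
n = 3: n^2 = 9 and 2^n = 8, so 9 > 8.
So n = 3 is the smallest counterexample.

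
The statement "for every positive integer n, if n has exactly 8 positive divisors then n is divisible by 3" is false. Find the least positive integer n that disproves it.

n = 40

A counterexample is any positive integer n such that n has exactly 8 positive divisors but n is not divisible by 3; we check each in order.
For n = 24, 30 the conclusion holds.
n = 40: τ(40) = 8; 40 mod 3 = 1.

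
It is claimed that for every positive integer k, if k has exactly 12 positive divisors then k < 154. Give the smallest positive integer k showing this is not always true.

Check each positive integer k in order until k has exactly 12 positive divisors but the claim fails.
For k = 60, 72, 84, 90, 96, 108, 126, 132, 140, 150 the conclusion holds.
k = 156: τ(156) = 12; 156 ≥ 154.
So k = 156 is the smallest counterexample.

k = 156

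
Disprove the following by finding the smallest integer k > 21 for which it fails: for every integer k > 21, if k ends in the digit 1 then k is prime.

For k = 31, 41 the conclusion holds.
k = 51: 51 ends in 1; 51 = 3 × 17, composite.
Hence k = 51 is a counterexample.

k = 51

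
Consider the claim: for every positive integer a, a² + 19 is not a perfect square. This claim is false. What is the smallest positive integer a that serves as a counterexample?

A counterexample is any positive integer a such that a² + 19 is a perfect square; we check each in order.
a = 1: 1² + 19 = 20, not a perfect square.
a = 2: 2² + 19 = 23, not a perfect square.
a = 3: 3² + 19 = 28, not a perfect square.
a = 4: 4² + 19 = 35, not a perfect square.
a = 5: 5² + 19 = 44, not a perfect square.
a = 6: 6² + 19 = 55, not a perfect square.
a = 7: 7² + 19 = 68, not a perfect square.
a = 8: 8² + 19 = 83, not a perfect square.
a = 9: 9² + 19 = 100 = 10², a perfect square.

a = 9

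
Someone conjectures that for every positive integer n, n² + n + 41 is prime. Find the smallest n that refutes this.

n = 40

A counterexample is any positive integer n such that n² + n + 41 is not prime; we check each in order.
The first 39 eligible values, up to n = 39, all satisfy the conclusion.
n = 40: n² + n + 41 = 1681 = 41 × 41, composite.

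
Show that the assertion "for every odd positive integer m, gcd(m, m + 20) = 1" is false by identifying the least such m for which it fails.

We need the least odd positive integer m for which gcd(m, m + 20) > 1.
m = 1: gcd(1, 21) = 1.
m = 3: gcd(3, 23) = 1.
m = 5: gcd(5, 25) = 5.
So m = 5 is the smallest counterexample.

m = 5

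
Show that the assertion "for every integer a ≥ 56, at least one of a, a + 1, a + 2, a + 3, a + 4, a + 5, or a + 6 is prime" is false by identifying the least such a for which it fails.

The first 34 eligible values, up to a = 89, all satisfy the conclusion.
a = 90: 90 = 2 × 45; 91 = 7 × 13; 92 = 2 × 46; 93 = 3 × 31; 94 = 2 × 47; 95 = 5 × 19; 96 = 2 × 48 — all composite.

a = 90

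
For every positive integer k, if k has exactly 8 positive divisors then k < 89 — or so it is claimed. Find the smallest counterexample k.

Check each positive integer k in order until k has exactly 8 positive divisors but the claim fails.
For k = 24, 30, 40, 42, 54, 56, 66, 70, 78, 88 the conclusion holds.
k = 102: τ(102) = 8; 102 ≥ 89.

k = 102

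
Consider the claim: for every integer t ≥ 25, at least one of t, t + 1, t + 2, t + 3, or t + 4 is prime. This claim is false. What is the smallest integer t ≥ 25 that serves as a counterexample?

t = 32

A counterexample is any integer t ≥ 25 such that t, t + 1, t + 2, t + 3, t + 4 are all composite; we check each in order.
t = 25: 29 is prime.
t = 26: 29 is prime.
t = 27: 29 is prime.
t = 28: 29 is prime.
t = 29: 29 is prime.
t = 30: 31 is prime.
t = 31: 31 is prime.
t = 32: 32 = 2 × 16; 33 = 3 × 11; 34 = 2 × 17; 35 = 5 × 7; 36 = 2 × 18 — all composite.
Hence t = 32 is a counterexample.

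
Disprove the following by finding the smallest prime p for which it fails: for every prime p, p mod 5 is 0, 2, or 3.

Check each prime p in order until the claim fails.
p = 2: 2 mod 5 = 2.
p = 3: 3 mod 5 = 3.
p = 5: 5 mod 5 = 0.
p = 7: 7 mod 5 = 2.
p = 11: 11 mod 5 = 1 — not in {0, 2, 3}.

p = 11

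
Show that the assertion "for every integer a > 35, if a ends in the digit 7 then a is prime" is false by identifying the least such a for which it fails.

We need the least integer a > 35 for which a ends in the digit 7 but a is not prime.
a = 37: 37 ends in 7 and is prime.
a = 47: 47 ends in 7 and is prime.
a = 57: 57 ends in 7; 57 = 3 × 19, composite.
So a = 57 is the smallest counterexample.

a = 57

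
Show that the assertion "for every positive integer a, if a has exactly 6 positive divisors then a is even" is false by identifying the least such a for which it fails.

a = 45

Check each positive integer a in order until a has exactly 6 positive divisors but a is odd.
The first 6 eligible values, up to a = 44, all satisfy the conclusion.
a = 45: divisors of 45: 1, 3, 5, 9, 15, 45; 45 is odd.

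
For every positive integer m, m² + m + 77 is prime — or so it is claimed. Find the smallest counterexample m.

The first 5 eligible values, up to m = 5, all satisfy the conclusion.
m = 6: m² + m + 77 = 119 = 7 × 17, composite.

m = 6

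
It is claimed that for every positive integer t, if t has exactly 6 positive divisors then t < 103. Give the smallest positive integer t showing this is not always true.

t = 116

We need the least positive integer t for which t has exactly 6 positive divisors but the claim fails.
The first 16 eligible values, up to t = 99, all satisfy the conclusion.
t = 116: τ(116) = 6; 116 ≥ 103.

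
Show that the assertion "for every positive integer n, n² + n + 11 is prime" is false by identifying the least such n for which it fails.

n = 10

We need the least positive integer n for which n² + n + 11 is not prime.
For n = 1, 2, 3, 4, 5, 6, 7, 8, 9 the conclusion holds.
n = 10: n² + n + 11 = 121 = 11 × 11, composite.
Thus n = 10 disproves the claim, and no smaller n works.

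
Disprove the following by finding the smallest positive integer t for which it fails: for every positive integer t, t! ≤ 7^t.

Check each positive integer t in order until t! > 7^t.
For t = 1, 2, 3, 4, …, 14, 15, 16 the conclusion holds.
t = 17: t! = 355687428096000 and 7^t = 232630513987207, so 355687428096000 > 232630513987207.

t = 17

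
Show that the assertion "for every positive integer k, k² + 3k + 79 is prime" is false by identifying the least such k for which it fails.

k = 5

We need the least positive integer k for which k² + 3k + 79 is not prime.
For k = 1, 2, 3, 4 the conclusion holds.
k = 5: k² + 3k + 79 = 119 = 7 × 17, composite.
So k = 5 is the smallest counterexample.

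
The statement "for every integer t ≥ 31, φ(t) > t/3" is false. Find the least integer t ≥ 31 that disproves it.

t = 36

Check each integer t ≥ 31 in order until the claim fails.
t = 31: φ(31) = 30 and 31/3 = 31/3, so φ(31) > 31/3.
t = 32: φ(32) = 16 and 32/3 = 32/3, so φ(32) > 32/3.
t = 33: φ(33) = 20 and 33/3 = 11, so φ(33) > 33/3.
t = 34: φ(34) = 16 and 34/3 = 34/3, so φ(34) > 34/3.
t = 35: φ(35) = 24 and 35/3 = 35/3, so φ(35) > 35/3.
t = 36: φ(36) = 12 and 36/3 = 12, so φ(36) ≤ 36/3.
So t = 36 is the smallest counterexample.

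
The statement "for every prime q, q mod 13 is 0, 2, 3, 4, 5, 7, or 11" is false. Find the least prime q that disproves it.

q = 19

A counterexample is any prime q such that the claim fails; we check each in order.
For q = 2, 3, 5, 7, 11, 13, 17 the conclusion holds.
q = 19: 19 mod 13 = 6 — not in {0, 2, 3, 4, 5, 7, 11}.
So q = 19 is the smallest counterexample.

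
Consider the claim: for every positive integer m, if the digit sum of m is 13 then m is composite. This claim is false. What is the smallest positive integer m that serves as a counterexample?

Check each positive integer m in order until the digit sum of m is 13 but m is prime.
m = 49: digit sum 13; 49 is composite.
m = 58: digit sum 13; 58 is composite.
m = 67: digit sum 13; 67 is prime, not composite.
Hence m = 67 is a counterexample.

m = 67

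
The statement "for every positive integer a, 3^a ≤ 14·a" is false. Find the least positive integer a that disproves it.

a = 4

Check each positive integer a in order until 3^a > 14·a.
a = 1: 3^a = 3 and 14·a = 14, so 3 ≤ 14.
a = 2: 3^a = 9 and 14·a = 28, so 9 ≤ 28.
a = 3: 3^a = 27 and 14·a = 42, so 27 ≤ 42.
a = 4: 3^a = 81 and 14·a = 56, so 81 > 56.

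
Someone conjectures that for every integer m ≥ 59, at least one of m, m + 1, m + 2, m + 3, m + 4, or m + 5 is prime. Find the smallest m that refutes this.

m = 90

Check each integer m ≥ 59 in order until m, m + 1, m + 2, m + 3, m + 4, m + 5 are all composite.
The first 31 eligible values, up to m = 89, all satisfy the conclusion.
m = 90: 90 = 2 × 45; 91 = 7 × 13; 92 = 2 × 46; 93 = 3 × 31; 94 = 2 × 47; 95 = 5 × 19 — all composite.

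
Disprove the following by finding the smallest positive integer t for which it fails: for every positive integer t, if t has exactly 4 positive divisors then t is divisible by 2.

A counterexample is any positive integer t such that t has exactly 4 positive divisors but t is not divisible by 2; we check each in order.
t = 6: τ(6) = 4; 6 mod 2 = 0.
t = 8: τ(8) = 4; 8 mod 2 = 0.
t = 10: τ(10) = 4; 10 mod 2 = 0.
t = 14: τ(14) = 4; 14 mod 2 = 0.
t = 15: τ(15) = 4; 15 mod 2 = 1.

t = 15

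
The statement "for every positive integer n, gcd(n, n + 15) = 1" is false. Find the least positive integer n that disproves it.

n = 3

We need the least positive integer n for which gcd(n, n + 15) > 1.
n = 1: gcd(1, 16) = 1.
n = 2: gcd(2, 17) = 1.
n = 3: gcd(3, 18) = 3.
So n = 3 is the smallest counterexample.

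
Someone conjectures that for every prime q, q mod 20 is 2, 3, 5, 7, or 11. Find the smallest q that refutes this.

Check each prime q in order until the claim fails.
The first 5 eligible values, up to q = 11, all satisfy the conclusion.
q = 13: 13 mod 20 = 13 — not in {2, 3, 5, 7, 11}.

q = 13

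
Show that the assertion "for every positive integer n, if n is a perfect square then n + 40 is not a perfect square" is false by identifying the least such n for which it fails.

n = 9

For n = 1, 4 the conclusion holds.
n = 9: 9 = 3² and 9 + 40 = 49 = 7².
Hence n = 9 is a counterexample.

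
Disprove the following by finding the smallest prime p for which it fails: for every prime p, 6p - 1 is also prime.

Check each prime p in order until 6p - 1 is not prime.
p = 2: 6p - 1 = 11, prime.
p = 3: 6p - 1 = 17, prime.
p = 5: 6p - 1 = 29, prime.
p = 7: 6p - 1 = 41, prime.
p = 11: 6p - 1 = 65 = 5 × 13, not prime.

p = 11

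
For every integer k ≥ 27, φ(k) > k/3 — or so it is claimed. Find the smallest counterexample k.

k = 30

k = 27: φ(27) = 18 and 27/3 = 9, so φ(27) > 27/3.
k = 28: φ(28) = 12 and 28/3 = 28/3, so φ(28) > 28/3.
k = 29: φ(29) = 28 and 29/3 = 29/3, so φ(29) > 29/3.
k = 30: φ(30) = 8 and 30/3 = 10, so φ(30) ≤ 30/3.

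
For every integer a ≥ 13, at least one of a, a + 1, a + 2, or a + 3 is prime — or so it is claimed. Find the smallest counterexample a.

a = 24

For a = 13, 14, 15, 16, …, 21, 22, 23 the conclusion holds.
a = 24: 24 = 2 × 12; 25 = 5 × 5; 26 = 2 × 13; 27 = 3 × 9 — all composite.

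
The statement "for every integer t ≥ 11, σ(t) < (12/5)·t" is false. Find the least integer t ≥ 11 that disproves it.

t = 24

Check each integer t ≥ 11 in order until the claim fails.
For t = 11, 12, 13, 14, …, 21, 22, 23 the conclusion holds.
t = 24: σ(24) = 60; 60 ≥ 288/5.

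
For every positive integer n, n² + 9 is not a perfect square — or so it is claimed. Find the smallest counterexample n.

n = 4

We need the least positive integer n for which n² + 9 is a perfect square.
n = 1: 1² + 9 = 10, not a perfect square.
n = 2: 2² + 9 = 13, not a perfect square.
n = 3: 3² + 9 = 18, not a perfect square.
n = 4: 4² + 9 = 25 = 5², a perfect square.
Thus n = 4 disproves the claim, and no smaller n works.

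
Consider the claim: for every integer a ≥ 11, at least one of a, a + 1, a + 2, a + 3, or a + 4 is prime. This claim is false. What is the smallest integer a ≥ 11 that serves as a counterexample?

a = 24

Check each integer a ≥ 11 in order until a, a + 1, a + 2, a + 3, a + 4 are all composite.
For a = 11, 12, 13, 14, …, 21, 22, 23 the conclusion holds.
a = 24: 24 = 2 × 12; 25 = 5 × 5; 26 = 2 × 13; 27 = 3 × 9; 28 = 2 × 14 — all composite.
Hence a = 24 is a counterexample.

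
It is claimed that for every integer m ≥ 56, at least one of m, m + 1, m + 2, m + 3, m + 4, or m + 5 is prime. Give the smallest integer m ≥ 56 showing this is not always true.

m = 90

A counterexample is any integer m ≥ 56 such that m, m + 1, m + 2, m + 3, m + 4, m + 5 are all composite; we check each in order.
The first 34 eligible values, up to m = 89, all satisfy the conclusion.
m = 90: 90 = 2 × 45; 91 = 7 × 13; 92 = 2 × 46; 93 = 3 × 31; 94 = 2 × 47; 95 = 5 × 19 — all composite.
Hence m = 90 is a counterexample.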